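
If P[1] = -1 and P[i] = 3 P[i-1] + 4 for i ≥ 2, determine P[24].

The fixed point is 4/(1 - 3) = -2, so P[i] + 2 = 3(P[i-1] + 2).
Hence P[i] = 1·3^{i-1} - 2.
P[24] = 1·3^{23} - 2 = 1·94143178827 - 2 = 94143178825.

94143178825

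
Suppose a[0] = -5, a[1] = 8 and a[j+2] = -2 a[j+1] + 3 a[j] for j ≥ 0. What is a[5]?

788

a[2] = -2(8) + 3(-5) = -31
a[3] = -2(-31) + 3(8) = 86
a[4] = -2(86) + 3(-31) = -265
a[5] = -2(-265) + 3(86) = 788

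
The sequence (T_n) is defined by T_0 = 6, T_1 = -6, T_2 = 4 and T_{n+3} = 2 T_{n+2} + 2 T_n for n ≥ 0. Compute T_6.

T_3 = 2·4 + 2·6 = 20
T_4 = 2·20 + 2·(-6) = 28
T_5 = 2·28 + 2·4 = 64
T_6 = 2·64 + 2·20 = 168

168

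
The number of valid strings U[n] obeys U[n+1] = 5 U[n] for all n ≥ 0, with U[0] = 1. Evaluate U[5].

3125

U[1] = 5·1 = 5
U[2] = 5·5 = 25
U[3] = 5·25 = 125
U[4] = 5·125 = 625
U[5] = 5·625 = 3125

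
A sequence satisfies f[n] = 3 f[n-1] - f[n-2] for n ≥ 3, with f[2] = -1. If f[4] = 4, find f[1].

-4

Let f[1] = v.
f[3] = -3 - v
f[4] = -8 - 3v
So -8 - 3v = 4, giving v = -4.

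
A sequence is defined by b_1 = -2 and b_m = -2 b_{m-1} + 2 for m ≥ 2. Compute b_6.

b_2 = -2*(-2) + 2 = 6
b_3 = -2*6 + 2 = -10
b_4 = -2*(-10) + 2 = 22
b_5 = -2*22 + 2 = -42
b_6 = -2*(-42) + 2 = 86

86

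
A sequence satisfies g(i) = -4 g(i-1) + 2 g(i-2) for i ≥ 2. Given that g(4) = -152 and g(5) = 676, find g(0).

-2

Rearranging, g(i-2) = (g(i) + 4 g(i-1)) / 2.
g(3) = (676 + 4*(-152)) / 2 = 68/2 = 34
g(2) = (-152 + 4*34) / 2 = -16/2 = -8
g(1) = (34 + 4*(-8)) / 2 = 2/2 = 1
g(0) = (-8 + 4*1) / 2 = -4/2 = -2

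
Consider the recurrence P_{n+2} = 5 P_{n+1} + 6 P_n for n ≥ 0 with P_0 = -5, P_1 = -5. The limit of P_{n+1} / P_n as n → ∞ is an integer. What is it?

6

The characteristic equation is r^2 - 5r - 6 = 0, which factors as (r - 6)(r + 1) = 0.
So the roots are 6 and -1. Since |6| > |-1| and the coefficient of 6^n is non-zero, the ratio tends to 6.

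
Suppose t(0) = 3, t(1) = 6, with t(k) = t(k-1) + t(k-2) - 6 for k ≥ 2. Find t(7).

t(2) = 6 + 3 - 6 = 3
t(3) = 3 + 6 - 6 = 3
t(4) = 3 + 3 - 6 = 0
t(5) = 0 + 3 - 6 = -3
t(6) = (-3) + 0 - 6 = -9
t(7) = (-9) + (-3) - 6 = -18

-18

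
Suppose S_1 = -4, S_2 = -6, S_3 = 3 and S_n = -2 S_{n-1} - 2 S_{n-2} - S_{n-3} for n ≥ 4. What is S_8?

-6

S_4 = -2·3 - 2·(-6) - (-4) = 10
S_5 = -2·10 - 2·3 - (-6) = -20
S_6 = -2·(-20) - 2·10 - 3 = 17
S_7 = -2·17 - 2·(-20) - 10 = -4
S_8 = -2·(-4) - 2·17 - (-20) = -6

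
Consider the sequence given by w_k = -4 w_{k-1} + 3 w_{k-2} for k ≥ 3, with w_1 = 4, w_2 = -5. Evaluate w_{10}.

w_3 = -4(-5) + 3(4) = 32
w_4 = -4(32) + 3(-5) = -143
w_5 = -4(-143) + 3(32) = 668
w_6 = -4(668) + 3(-143) = -3101
w_7 = -4(-3101) + 3(668) = 14408
w_8 = -4(14408) + 3(-3101) = -66935
w_9 = -4(-66935) + 3(14408) = 310964
w_{10} = -4(310964) + 3(-66935) = -1444661

-1444661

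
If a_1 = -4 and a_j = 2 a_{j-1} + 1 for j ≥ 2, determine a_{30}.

The fixed point is 1/(1 - 2) = -1, so a_j + 1 = 2(a_{j-1} + 1).
Hence a_j = -3·2^{j-1} - 1.
a_{30} = -3·2^{29} - 1 = -3·536870912 - 1 = -1610612737.

-1610612737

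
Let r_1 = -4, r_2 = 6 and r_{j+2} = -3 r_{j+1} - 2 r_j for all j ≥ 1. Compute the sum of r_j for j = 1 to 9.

r_3 = -3·6 - 2·(-4) = -10
r_4 = -3·(-10) - 2·6 = 18
r_5 = -3·18 - 2·(-10) = -34
r_6 = -3·(-34) - 2·18 = 66
r_7 = -3·66 - 2·(-34) = -130
r_8 = -3·(-130) - 2·66 = 258
r_9 = -3·258 - 2·(-130) = -514
Sum = (-4) + 6 + (-10) + 18 + (-34) + 66 + (-130) + 258 + (-514) = -344

-344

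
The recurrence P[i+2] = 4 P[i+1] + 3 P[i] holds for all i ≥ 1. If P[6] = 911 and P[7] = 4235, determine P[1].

5

Rearranging, P[i-2] = (P[i] - 4 P[i-1]) / 3.
P[5] = (4235 - 4(911)) / 3 = 591/3 = 197
P[4] = (911 - 4(197)) / 3 = 123/3 = 41
P[3] = (197 - 4(41)) / 3 = 33/3 = 11
P[2] = (41 - 4(11)) / 3 = -3/3 = -1
P[1] = (11 - 4(-1)) / 3 = 15/3 = 5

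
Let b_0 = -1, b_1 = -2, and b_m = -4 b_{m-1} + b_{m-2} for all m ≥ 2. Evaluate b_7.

b_2 = -4(-2) + (-1) = 7
b_3 = -4(7) + (-2) = -30
b_4 = -4(-30) + 7 = 127
b_5 = -4(127) + (-30) = -538
b_6 = -4(-538) + 127 = 2279
b_7 = -4(2279) + (-538) = -9654

-9654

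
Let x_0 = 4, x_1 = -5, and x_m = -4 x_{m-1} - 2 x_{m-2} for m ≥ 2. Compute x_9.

-59216

x_2 = -4*(-5) - 2*4 = 12
x_3 = -4*12 - 2*(-5) = -38
x_4 = -4*(-38) - 2*12 = 128
x_5 = -4*128 - 2*(-38) = -436
x_6 = -4*(-436) - 2*128 = 1488
x_7 = -4*1488 - 2*(-436) = -5080
x_8 = -4*(-5080) - 2*1488 = 17344
x_9 = -4*17344 - 2*(-5080) = -59216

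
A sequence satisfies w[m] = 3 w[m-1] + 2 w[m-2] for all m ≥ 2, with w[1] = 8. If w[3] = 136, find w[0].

8

Let w[0] = v.
w[2] = 24 + 2v
w[3] = 88 + 6v
So 88 + 6v = 136, giving v = 8.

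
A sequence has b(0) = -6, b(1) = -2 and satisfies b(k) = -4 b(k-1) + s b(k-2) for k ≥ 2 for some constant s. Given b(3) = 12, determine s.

b(2) = 8 - 6s
b(3) = -32 + 22s
So -32 + 22s = 12, giving s = 2.

2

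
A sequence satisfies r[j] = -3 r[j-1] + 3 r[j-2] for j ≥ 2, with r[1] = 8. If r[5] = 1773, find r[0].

-3

Let r[0] = x.
r[2] = -24 + 3x
r[3] = 96 - 9x
r[4] = -360 + 36x
r[5] = 1368 - 135x
So 1368 - 135x = 1773, giving x = -3.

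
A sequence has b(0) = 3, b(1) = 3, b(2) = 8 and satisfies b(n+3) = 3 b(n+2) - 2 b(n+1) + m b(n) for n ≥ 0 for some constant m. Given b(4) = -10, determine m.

b(3) = 18 + 3m
b(4) = 38 + 12m
So 38 + 12m = -10, giving m = -4.

-4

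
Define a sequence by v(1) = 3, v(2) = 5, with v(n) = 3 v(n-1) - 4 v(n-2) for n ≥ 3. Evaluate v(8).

v(3) = 3·5 - 4·3 = 3
v(4) = 3·3 - 4·5 = -11
v(5) = 3·(-11) - 4·3 = -45
v(6) = 3·(-45) - 4·(-11) = -91
v(7) = 3·(-91) - 4·(-45) = -93
v(8) = 3·(-93) - 4·(-91) = 85

85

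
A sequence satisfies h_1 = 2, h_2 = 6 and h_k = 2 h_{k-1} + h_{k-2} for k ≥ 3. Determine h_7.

478

h_3 = 2*6 + 2 = 14
h_4 = 2*14 + 6 = 34
h_5 = 2*34 + 14 = 82
h_6 = 2*82 + 34 = 198
h_7 = 2*198 + 82 = 478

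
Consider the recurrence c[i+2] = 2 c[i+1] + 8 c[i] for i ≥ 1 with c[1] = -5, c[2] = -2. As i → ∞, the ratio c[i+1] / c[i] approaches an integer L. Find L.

4

The characteristic equation is r^2 - 2r - 8 = 0, which factors as (r - 4)(r + 2) = 0.
So the roots are 4 and -2. Since |4| > |-2| and the coefficient of 4^i is non-zero, the ratio tends to 4.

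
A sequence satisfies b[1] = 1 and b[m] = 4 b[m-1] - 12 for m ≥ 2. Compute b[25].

The fixed point is -12/(1 - 4) = 4, so b[m] - 4 = 4(b[m-1] - 4).
Hence b[m] = -3·4^{m-1} + 4.
b[25] = -3·4^{24} + 4 = -3·281474976710656 + 4 = -844424930131964.

-844424930131964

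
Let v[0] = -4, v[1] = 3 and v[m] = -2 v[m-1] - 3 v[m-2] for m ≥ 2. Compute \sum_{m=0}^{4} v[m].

v[2] = -2*3 - 3*(-4) = 6
v[3] = -2*6 - 3*3 = -21
v[4] = -2*(-21) - 3*6 = 24
Sum = (-4) + 3 + 6 + (-21) + 24 = 8

8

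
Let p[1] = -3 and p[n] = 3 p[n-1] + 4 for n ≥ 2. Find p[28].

The fixed point is 4/(1 - 3) = -2, so p[n] + 2 = 3(p[n-1] + 2).
Hence p[n] = -1·3^{n-1} - 2.
p[28] = -1·3^{27} - 2 = -1·7625597484987 - 2 = -7625597484989.

-7625597484989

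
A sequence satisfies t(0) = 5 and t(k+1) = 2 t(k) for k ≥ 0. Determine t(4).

80

t(1) = 2*5 = 10
t(2) = 2*10 = 20
t(3) = 2*20 = 40
t(4) = 2*40 = 80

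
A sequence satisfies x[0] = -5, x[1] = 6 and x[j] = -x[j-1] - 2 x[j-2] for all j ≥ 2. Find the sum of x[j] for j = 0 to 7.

-27

x[2] = -6 - 2(-5) = 4
x[3] = -4 - 2(6) = -16
x[4] = -(-16) - 2(4) = 8
x[5] = -8 - 2(-16) = 24
x[6] = -24 - 2(8) = -40
x[7] = -(-40) - 2(24) = -8
Sum = (-5) + 6 + 4 + (-16) + 8 + 24 + (-40) + (-8) = -27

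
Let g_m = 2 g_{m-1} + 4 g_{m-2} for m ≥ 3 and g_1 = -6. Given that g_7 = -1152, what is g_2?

Let g_2 = v.
g_3 = -24 + 2v
g_4 = -48 + 8v
g_5 = -192 + 24v
g_6 = -576 + 80v
g_7 = -1920 + 256v
So -1920 + 256v = -1152, giving v = 3.

3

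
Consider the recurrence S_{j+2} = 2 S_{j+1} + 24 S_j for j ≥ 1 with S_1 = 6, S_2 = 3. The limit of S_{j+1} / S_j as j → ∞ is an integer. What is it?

The characteristic equation is r^2 - 2r - 24 = 0, which factors as (r - 6)(r + 4) = 0.
So the roots are 6 and -4. Since |6| > |-4| and the coefficient of 6^j is non-zero, the ratio tends to 6.

6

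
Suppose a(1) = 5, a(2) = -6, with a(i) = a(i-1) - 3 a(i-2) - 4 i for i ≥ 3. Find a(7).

-55

a(3) = (-6) - 3*5 - 12 = -33
a(4) = (-33) - 3*(-6) - 16 = -31
a(5) = (-31) - 3*(-33) - 20 = 48
a(6) = 48 - 3*(-31) - 24 = 117
a(7) = 117 - 3*48 - 28 = -55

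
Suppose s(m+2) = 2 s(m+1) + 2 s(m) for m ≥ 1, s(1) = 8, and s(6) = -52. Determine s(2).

Let s(2) = y.
s(3) = 16 + 2y
s(4) = 32 + 6y
s(5) = 96 + 16y
s(6) = 256 + 44y
So 256 + 44y = -52, giving y = -7.

-7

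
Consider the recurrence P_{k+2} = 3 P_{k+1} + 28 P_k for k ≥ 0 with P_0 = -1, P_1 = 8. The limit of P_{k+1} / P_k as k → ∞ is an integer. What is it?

The characteristic equation is r^2 - 3r - 28 = 0, which factors as (r - 7)(r + 4) = 0.
So the roots are 7 and -4. Since |7| > |-4| and the coefficient of 7^k is non-zero, the ratio tends to 7.

7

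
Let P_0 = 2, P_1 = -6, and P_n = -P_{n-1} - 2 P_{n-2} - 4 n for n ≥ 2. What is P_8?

P_2 = -(-6) - 2(2) - 8 = -6
P_3 = -(-6) - 2(-6) - 12 = 6
P_4 = -6 - 2(-6) - 16 = -10
P_5 = -(-10) - 2(6) - 20 = -22
P_6 = -(-22) - 2(-10) - 24 = 18
P_7 = -18 - 2(-22) - 28 = -2
P_8 = -(-2) - 2(18) - 32 = -66

-66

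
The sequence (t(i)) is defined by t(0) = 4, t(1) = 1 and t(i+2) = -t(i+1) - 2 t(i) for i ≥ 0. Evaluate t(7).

47

t(2) = -1 - 2·4 = -9
t(3) = -(-9) - 2·1 = 7
t(4) = -7 - 2·(-9) = 11
t(5) = -11 - 2·7 = -25
t(6) = -(-25) - 2·11 = 3
t(7) = -3 - 2·(-25) = 47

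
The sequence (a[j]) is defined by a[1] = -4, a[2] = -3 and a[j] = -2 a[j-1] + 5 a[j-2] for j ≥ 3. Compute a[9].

a[3] = -2·(-3) + 5·(-4) = -14
a[4] = -2·(-14) + 5·(-3) = 13
a[5] = -2·13 + 5·(-14) = -96
a[6] = -2·(-96) + 5·13 = 257
a[7] = -2·257 + 5·(-96) = -994
a[8] = -2·(-994) + 5·257 = 3273
a[9] = -2·3273 + 5·(-994) = -11516

-11516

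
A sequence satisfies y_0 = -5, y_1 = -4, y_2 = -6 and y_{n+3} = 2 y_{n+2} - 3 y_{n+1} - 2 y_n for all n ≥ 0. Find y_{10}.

y_3 = 2*(-6) - 3*(-4) - 2*(-5) = 10
y_4 = 2*10 - 3*(-6) - 2*(-4) = 46
y_5 = 2*46 - 3*10 - 2*(-6) = 74
y_6 = 2*74 - 3*46 - 2*10 = -10
y_7 = 2*(-10) - 3*74 - 2*46 = -334
y_8 = 2*(-334) - 3*(-10) - 2*74 = -786
y_9 = 2*(-786) - 3*(-334) - 2*(-10) = -550
y_{10} = 2*(-550) - 3*(-786) - 2*(-334) = 1926

1926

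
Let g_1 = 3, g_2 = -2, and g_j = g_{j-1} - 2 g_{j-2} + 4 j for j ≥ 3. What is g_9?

76

g_3 = (-2) - 2(3) + 12 = 4
g_4 = 4 - 2(-2) + 16 = 24
g_5 = 24 - 2(4) + 20 = 36
g_6 = 36 - 2(24) + 24 = 12
g_7 = 12 - 2(36) + 28 = -32
g_8 = (-32) - 2(12) + 32 = -24
g_9 = (-24) - 2(-32) + 36 = 76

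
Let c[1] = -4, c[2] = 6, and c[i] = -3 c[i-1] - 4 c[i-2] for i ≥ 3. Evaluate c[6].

-114

c[3] = -3*6 - 4*(-4) = -2
c[4] = -3*(-2) - 4*6 = -18
c[5] = -3*(-18) - 4*(-2) = 62
c[6] = -3*62 - 4*(-18) = -114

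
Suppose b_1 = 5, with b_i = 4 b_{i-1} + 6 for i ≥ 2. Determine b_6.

7166

b_2 = 4*5 + 6 = 26
b_3 = 4*26 + 6 = 110
b_4 = 4*110 + 6 = 446
b_5 = 4*446 + 6 = 1790
b_6 = 4*1790 + 6 = 7166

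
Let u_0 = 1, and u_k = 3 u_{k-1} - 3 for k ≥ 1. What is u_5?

-120

u_1 = 3*1 - 3 = 0
u_2 = 3*0 - 3 = -3
u_3 = 3*(-3) - 3 = -12
u_4 = 3*(-12) - 3 = -39
u_5 = 3*(-39) - 3 = -120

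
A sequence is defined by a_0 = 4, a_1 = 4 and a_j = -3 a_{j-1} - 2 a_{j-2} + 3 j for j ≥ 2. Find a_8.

a_2 = -3·4 - 2·4 + 6 = -14
a_3 = -3·(-14) - 2·4 + 9 = 43
a_4 = -3·43 - 2·(-14) + 12 = -89
a_5 = -3·(-89) - 2·43 + 15 = 196
a_6 = -3·196 - 2·(-89) + 18 = -392
a_7 = -3·(-392) - 2·196 + 21 = 805
a_8 = -3·805 - 2·(-392) + 24 = -1607

-1607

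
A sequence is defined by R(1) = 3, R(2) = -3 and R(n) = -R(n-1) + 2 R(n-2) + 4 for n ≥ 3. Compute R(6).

-71

R(3) = -(-3) + 2*3 + 4 = 13
R(4) = -13 + 2*(-3) + 4 = -15
R(5) = -(-15) + 2*13 + 4 = 45
R(6) = -45 + 2*(-15) + 4 = -71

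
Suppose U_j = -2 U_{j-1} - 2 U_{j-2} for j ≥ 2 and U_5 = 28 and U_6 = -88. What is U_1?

-7

Rearranging, U_{j-2} = (U_j + 2 U_{j-1}) / -2.
U_4 = (-88 + 2(28)) / -2 = -32/-2 = 16
U_3 = (28 + 2(16)) / -2 = 60/-2 = -30
U_2 = (16 + 2(-30)) / -2 = -44/-2 = 22
U_1 = (-30 + 2(22)) / -2 = 14/-2 = -7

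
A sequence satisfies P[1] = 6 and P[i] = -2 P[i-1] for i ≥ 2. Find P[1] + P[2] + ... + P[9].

P[2] = -2*6 = -12
P[3] = -2*(-12) = 24
P[4] = -2*24 = -48
P[5] = -2*(-48) = 96
P[6] = -2*96 = -192
P[7] = -2*(-192) = 384
P[8] = -2*384 = -768
P[9] = -2*(-768) = 1536
Sum = 6 + (-12) + 24 + (-48) + 96 + (-192) + 384 + (-768) + 1536 = 1026

1026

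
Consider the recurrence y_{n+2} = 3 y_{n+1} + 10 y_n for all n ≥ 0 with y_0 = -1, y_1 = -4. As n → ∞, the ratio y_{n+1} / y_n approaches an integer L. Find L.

5

The characteristic equation is r^2 - 3r - 10 = 0, which factors as (r - 5)(r + 2) = 0.
So the roots are 5 and -2. Since |5| > |-2| and the coefficient of 5^n is non-zero, the ratio tends to 5.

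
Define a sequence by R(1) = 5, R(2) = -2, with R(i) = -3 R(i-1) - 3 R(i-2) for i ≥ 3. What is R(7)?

-135

R(3) = -3·(-2) - 3·5 = -9
R(4) = -3·(-9) - 3·(-2) = 33
R(5) = -3·33 - 3·(-9) = -72
R(6) = -3·(-72) - 3·33 = 117
R(7) = -3·117 - 3·(-72) = -135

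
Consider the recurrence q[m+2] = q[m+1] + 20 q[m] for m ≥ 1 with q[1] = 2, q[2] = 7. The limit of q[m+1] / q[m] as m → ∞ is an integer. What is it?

5

The characteristic equation is r^2 - r - 20 = 0, which factors as (r - 5)(r + 4) = 0.
So the roots are 5 and -4. Since |5| > |-4| and the coefficient of 5^m is non-zero, the ratio tends to 5.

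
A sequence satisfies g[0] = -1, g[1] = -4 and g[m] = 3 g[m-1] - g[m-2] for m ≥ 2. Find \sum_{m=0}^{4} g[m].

g[2] = 3·(-4) - (-1) = -11
g[3] = 3·(-11) - (-4) = -29
g[4] = 3·(-29) - (-11) = -76
Sum = (-1) + (-4) + (-11) + (-29) + (-76) = -121

-121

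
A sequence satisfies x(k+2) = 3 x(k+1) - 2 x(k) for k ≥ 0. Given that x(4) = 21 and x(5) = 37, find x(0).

6

Rearranging, x(k-2) = (x(k) - 3 x(k-1)) / -2.
x(3) = (37 - 3*21) / -2 = -26/-2 = 13
x(2) = (21 - 3*13) / -2 = -18/-2 = 9
x(1) = (13 - 3*9) / -2 = -14/-2 = 7
x(0) = (9 - 3*7) / -2 = -12/-2 = 6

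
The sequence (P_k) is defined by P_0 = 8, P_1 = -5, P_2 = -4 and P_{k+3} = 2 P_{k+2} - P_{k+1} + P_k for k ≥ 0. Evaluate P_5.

9

P_3 = 2(-4) - (-5) + 8 = 5
P_4 = 2(5) - (-4) + (-5) = 9
P_5 = 2(9) - 5 + (-4) = 9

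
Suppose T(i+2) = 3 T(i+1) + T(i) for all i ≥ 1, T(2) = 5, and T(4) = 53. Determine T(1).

1

Let T(1) = w.
T(3) = 15 + w
T(4) = 50 + 3w
So 50 + 3w = 53, giving w = 1.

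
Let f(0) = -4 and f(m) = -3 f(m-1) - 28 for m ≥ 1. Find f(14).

The fixed point is -28/(1 + 3) = -7, so f(m) + 7 = -3(f(m-1) + 7).
Hence f(m) = 3·(-3)^m - 7.
f(14) = 3·(-3)^{14} - 7 = 3·4782969 - 7 = 14348900.

14348900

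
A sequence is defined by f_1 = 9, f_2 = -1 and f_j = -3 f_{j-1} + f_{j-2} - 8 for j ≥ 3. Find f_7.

669

f_3 = -3*(-1) + 9 - 8 = 4
f_4 = -3*4 + (-1) - 8 = -21
f_5 = -3*(-21) + 4 - 8 = 59
f_6 = -3*59 + (-21) - 8 = -206
f_7 = -3*(-206) + 59 - 8 = 669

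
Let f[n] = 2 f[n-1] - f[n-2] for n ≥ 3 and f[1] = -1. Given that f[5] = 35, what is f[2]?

8

Let f[2] = w.
f[3] = 1 + 2w
f[4] = 2 + 3w
f[5] = 3 + 4w
So 3 + 4w = 35, giving w = 8.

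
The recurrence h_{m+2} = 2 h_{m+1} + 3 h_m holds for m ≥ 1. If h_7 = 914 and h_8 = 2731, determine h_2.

Rearranging, h_{m-2} = (h_m - 2 h_{m-1}) / 3.
h_6 = (2731 - 2(914)) / 3 = 903/3 = 301
h_5 = (914 - 2(301)) / 3 = 312/3 = 104
h_4 = (301 - 2(104)) / 3 = 93/3 = 31
h_3 = (104 - 2(31)) / 3 = 42/3 = 14
h_2 = (31 - 2(14)) / 3 = 3/3 = 1

1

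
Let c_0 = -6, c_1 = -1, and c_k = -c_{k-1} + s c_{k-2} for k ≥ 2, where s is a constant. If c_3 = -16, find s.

-3

c_2 = 1 - 6s
c_3 = -1 + 5s
So -1 + 5s = -16, giving s = -3.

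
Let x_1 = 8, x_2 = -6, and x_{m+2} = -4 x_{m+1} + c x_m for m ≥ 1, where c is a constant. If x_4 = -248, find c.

x_3 = 24 + 8c
x_4 = -96 - 38c
So -96 - 38c = -248, giving c = 4.

4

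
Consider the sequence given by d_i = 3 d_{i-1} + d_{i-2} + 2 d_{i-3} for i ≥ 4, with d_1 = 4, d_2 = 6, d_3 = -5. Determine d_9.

79

d_4 = 3*(-5) + 6 + 2*4 = -1
d_5 = 3*(-1) + (-5) + 2*6 = 4
d_6 = 3*4 + (-1) + 2*(-5) = 1
d_7 = 3*1 + 4 + 2*(-1) = 5
d_8 = 3*5 + 1 + 2*4 = 24
d_9 = 3*24 + 5 + 2*1 = 79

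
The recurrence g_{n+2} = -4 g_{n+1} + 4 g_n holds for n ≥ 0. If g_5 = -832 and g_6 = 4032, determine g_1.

4

Rearranging, g_{n-2} = (g_n + 4 g_{n-1}) / 4.
g_4 = (4032 + 4*(-832)) / 4 = 704/4 = 176
g_3 = (-832 + 4*176) / 4 = -128/4 = -32
g_2 = (176 + 4*(-32)) / 4 = 48/4 = 12
g_1 = (-32 + 4*12) / 4 = 16/4 = 4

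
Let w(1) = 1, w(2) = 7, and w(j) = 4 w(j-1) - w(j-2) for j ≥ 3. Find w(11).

w(3) = 4*7 - 1 = 27
w(4) = 4*27 - 7 = 101
w(5) = 4*101 - 27 = 377
w(6) = 4*377 - 101 = 1407
w(7) = 4*1407 - 377 = 5251
w(8) = 4*5251 - 1407 = 19597
w(9) = 4*19597 - 5251 = 73137
w(10) = 4*73137 - 19597 = 272951
w(11) = 4*272951 - 73137 = 1018667

1018667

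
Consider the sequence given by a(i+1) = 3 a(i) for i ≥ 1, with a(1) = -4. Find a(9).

-26244

a(2) = 3*(-4) = -12
a(3) = 3*(-12) = -36
a(4) = 3*(-36) = -108
a(5) = 3*(-108) = -324
a(6) = 3*(-324) = -972
a(7) = 3*(-972) = -2916
a(8) = 3*(-2916) = -8748
a(9) = 3*(-8748) = -26244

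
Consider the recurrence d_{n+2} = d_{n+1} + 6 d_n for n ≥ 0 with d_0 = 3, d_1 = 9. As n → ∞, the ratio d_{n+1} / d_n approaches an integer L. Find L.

3

The characteristic equation is r^2 - r - 6 = 0, which factors as (r - 3)(r + 2) = 0.
So the roots are 3 and -2. Since |3| > |-2| and the coefficient of 3^n is non-zero, the ratio tends to 3.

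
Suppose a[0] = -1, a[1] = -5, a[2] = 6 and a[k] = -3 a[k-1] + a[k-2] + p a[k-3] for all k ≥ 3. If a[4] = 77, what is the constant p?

-1

a[3] = -23 - p
a[4] = 75 - 2p
So 75 - 2p = 77, giving p = -1.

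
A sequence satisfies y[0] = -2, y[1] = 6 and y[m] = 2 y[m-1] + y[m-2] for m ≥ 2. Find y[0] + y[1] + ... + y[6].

y[2] = 2*6 + (-2) = 10
y[3] = 2*10 + 6 = 26
y[4] = 2*26 + 10 = 62
y[5] = 2*62 + 26 = 150
y[6] = 2*150 + 62 = 362
Sum = (-2) + 6 + 10 + 26 + 62 + 150 + 362 = 614

614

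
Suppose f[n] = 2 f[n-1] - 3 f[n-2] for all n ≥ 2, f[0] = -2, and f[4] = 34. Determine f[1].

Let f[1] = z.
f[2] = 6 + 2z
f[3] = 12 + z
f[4] = 6 - 4z
So 6 - 4z = 34, giving z = -7.

-7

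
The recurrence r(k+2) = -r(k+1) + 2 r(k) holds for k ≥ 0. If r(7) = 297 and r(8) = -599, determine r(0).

Rearranging, r(k-2) = (r(k) + r(k-1)) / 2.
r(6) = (-599 + 297) / 2 = -302/2 = -151
r(5) = (297 + (-151)) / 2 = 146/2 = 73
r(4) = (-151 + 73) / 2 = -78/2 = -39
r(3) = (73 + (-39)) / 2 = 34/2 = 17
r(2) = (-39 + 17) / 2 = -22/2 = -11
r(1) = (17 + (-11)) / 2 = 6/2 = 3
r(0) = (-11 + 3) / 2 = -8/2 = -4

-4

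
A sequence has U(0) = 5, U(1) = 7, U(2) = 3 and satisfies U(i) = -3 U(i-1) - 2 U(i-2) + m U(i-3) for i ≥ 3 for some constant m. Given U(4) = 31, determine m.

U(3) = -23 + 5m
U(4) = 63 - 8m
So 63 - 8m = 31, giving m = 4.

4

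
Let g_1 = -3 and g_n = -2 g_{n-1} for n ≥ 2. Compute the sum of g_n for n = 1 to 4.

15

g_2 = -2·(-3) = 6
g_3 = -2·6 = -12
g_4 = -2·(-12) = 24
Sum = (-3) + 6 + (-12) + 24 = 15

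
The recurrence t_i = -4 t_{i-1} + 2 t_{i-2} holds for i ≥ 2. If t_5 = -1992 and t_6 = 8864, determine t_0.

Rearranging, t_{i-2} = (t_i + 4 t_{i-1}) / 2.
t_4 = (8864 + 4*(-1992)) / 2 = 896/2 = 448
t_3 = (-1992 + 4*448) / 2 = -200/2 = -100
t_2 = (448 + 4*(-100)) / 2 = 48/2 = 24
t_1 = (-100 + 4*24) / 2 = -4/2 = -2
t_0 = (24 + 4*(-2)) / 2 = 16/2 = 8

8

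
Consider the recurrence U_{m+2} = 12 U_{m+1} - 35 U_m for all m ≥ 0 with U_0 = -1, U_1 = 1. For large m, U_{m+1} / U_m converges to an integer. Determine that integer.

7

The characteristic equation is r^2 - 12r + 35 = 0, which factors as (r - 7)(r - 5) = 0.
So the roots are 7 and 5. Since |7| > |5| and the coefficient of 7^m is non-zero, the ratio tends to 7.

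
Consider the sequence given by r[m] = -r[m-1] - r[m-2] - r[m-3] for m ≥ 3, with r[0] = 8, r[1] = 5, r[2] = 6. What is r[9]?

5

r[3] = -6 - 5 - 8 = -19
r[4] = -(-19) - 6 - 5 = 8
r[5] = -8 - (-19) - 6 = 5
r[6] = -5 - 8 - (-19) = 6
r[7] = -6 - 5 - 8 = -19
r[8] = -(-19) - 6 - 5 = 8
r[9] = -8 - (-19) - 6 = 5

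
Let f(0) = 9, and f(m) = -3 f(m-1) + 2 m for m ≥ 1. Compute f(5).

-2093

f(1) = -3*9 + 2 = -25
f(2) = -3*(-25) + 4 = 79
f(3) = -3*79 + 6 = -231
f(4) = -3*(-231) + 8 = 701
f(5) = -3*701 + 10 = -2093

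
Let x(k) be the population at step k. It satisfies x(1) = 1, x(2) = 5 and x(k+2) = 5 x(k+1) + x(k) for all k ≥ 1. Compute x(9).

x(3) = 5(5) + 1 = 26
x(4) = 5(26) + 5 = 135
x(5) = 5(135) + 26 = 701
x(6) = 5(701) + 135 = 3640
x(7) = 5(3640) + 701 = 18901
x(8) = 5(18901) + 3640 = 98145
x(9) = 5(98145) + 18901 = 509626

509626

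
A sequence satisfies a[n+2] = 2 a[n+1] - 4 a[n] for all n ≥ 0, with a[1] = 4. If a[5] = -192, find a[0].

-4

Let a[0] = y.
a[2] = 8 - 4y
a[3] = -8y
a[4] = -32
a[5] = -64 + 32y
So -64 + 32y = -192, giving y = -4.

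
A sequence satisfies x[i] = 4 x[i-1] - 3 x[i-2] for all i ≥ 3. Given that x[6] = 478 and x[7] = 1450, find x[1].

Rearranging, x[i-2] = (x[i] - 4 x[i-1]) / -3.
x[5] = (1450 - 4·478) / -3 = -462/-3 = 154
x[4] = (478 - 4·154) / -3 = -138/-3 = 46
x[3] = (154 - 4·46) / -3 = -30/-3 = 10
x[2] = (46 - 4·10) / -3 = 6/-3 = -2
x[1] = (10 - 4·(-2)) / -3 = 18/-3 = -6

-6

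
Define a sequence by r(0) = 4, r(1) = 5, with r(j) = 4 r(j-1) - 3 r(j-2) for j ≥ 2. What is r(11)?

r(2) = 4·5 - 3·4 = 8
r(3) = 4·8 - 3·5 = 17
r(4) = 4·17 - 3·8 = 44
r(5) = 4·44 - 3·17 = 125
r(6) = 4·125 - 3·44 = 368
r(7) = 4·368 - 3·125 = 1097
r(8) = 4·1097 - 3·368 = 3284
r(9) = 4·3284 - 3·1097 = 9845
r(10) = 4·9845 - 3·3284 = 29528
r(11) = 4·29528 - 3·9845 = 88577

88577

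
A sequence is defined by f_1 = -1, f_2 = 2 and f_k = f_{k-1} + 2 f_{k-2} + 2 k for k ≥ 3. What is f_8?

f_3 = 2 + 2·(-1) + 6 = 6
f_4 = 6 + 2·2 + 8 = 18
f_5 = 18 + 2·6 + 10 = 40
f_6 = 40 + 2·18 + 12 = 88
f_7 = 88 + 2·40 + 14 = 182
f_8 = 182 + 2·88 + 16 = 374

374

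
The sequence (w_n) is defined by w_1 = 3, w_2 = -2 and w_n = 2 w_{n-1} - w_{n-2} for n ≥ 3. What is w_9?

w_3 = 2*(-2) - 3 = -7
w_4 = 2*(-7) - (-2) = -12
w_5 = 2*(-12) - (-7) = -17
w_6 = 2*(-17) - (-12) = -22
w_7 = 2*(-22) - (-17) = -27
w_8 = 2*(-27) - (-22) = -32
w_9 = 2*(-32) - (-27) = -37

-37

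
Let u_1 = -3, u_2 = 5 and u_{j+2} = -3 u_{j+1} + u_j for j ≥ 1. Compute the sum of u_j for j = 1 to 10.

u_3 = -3·5 + (-3) = -18
u_4 = -3·(-18) + 5 = 59
u_5 = -3·59 + (-18) = -195
u_6 = -3·(-195) + 59 = 644
u_7 = -3·644 + (-195) = -2127
u_8 = -3·(-2127) + 644 = 7025
u_9 = -3·7025 + (-2127) = -23202
u_{10} = -3·(-23202) + 7025 = 76631
Sum = (-3) + 5 + (-18) + 59 + (-195) + 644 + (-2127) + 7025 + (-23202) + 76631 = 58819

58819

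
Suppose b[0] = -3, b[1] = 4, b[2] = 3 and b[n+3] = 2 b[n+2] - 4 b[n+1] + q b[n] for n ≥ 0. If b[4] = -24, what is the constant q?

-4

b[3] = -10 - 3q
b[4] = -32 - 2q
So -32 - 2q = -24, giving q = -4.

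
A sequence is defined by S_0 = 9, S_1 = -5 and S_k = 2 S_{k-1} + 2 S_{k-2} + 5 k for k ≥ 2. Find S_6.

1072

S_2 = 2*(-5) + 2*9 + 10 = 18
S_3 = 2*18 + 2*(-5) + 15 = 41
S_4 = 2*41 + 2*18 + 20 = 138
S_5 = 2*138 + 2*41 + 25 = 383
S_6 = 2*383 + 2*138 + 30 = 1072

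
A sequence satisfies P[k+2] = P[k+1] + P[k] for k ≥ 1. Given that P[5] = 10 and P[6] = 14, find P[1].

8

Rearranging, P[k-2] = P[k] - P[k-1].
P[4] = 14 - 10 = 4
P[3] = 10 - 4 = 6
P[2] = 4 - 6 = -2
P[1] = 6 - (-2) = 8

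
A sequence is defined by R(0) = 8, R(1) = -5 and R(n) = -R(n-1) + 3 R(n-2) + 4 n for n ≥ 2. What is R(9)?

R(2) = -(-5) + 3*8 + 8 = 37
R(3) = -37 + 3*(-5) + 12 = -40
R(4) = -(-40) + 3*37 + 16 = 167
R(5) = -167 + 3*(-40) + 20 = -267
R(6) = -(-267) + 3*167 + 24 = 792
R(7) = -792 + 3*(-267) + 28 = -1565
R(8) = -(-1565) + 3*792 + 32 = 3973
R(9) = -3973 + 3*(-1565) + 36 = -8632

-8632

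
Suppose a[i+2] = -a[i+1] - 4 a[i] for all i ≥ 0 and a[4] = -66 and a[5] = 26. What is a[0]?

Rearranging, a[i-2] = (a[i] + a[i-1]) / -4.
a[3] = (26 + (-66)) / -4 = -40/-4 = 10
a[2] = (-66 + 10) / -4 = -56/-4 = 14
a[1] = (10 + 14) / -4 = 24/-4 = -6
a[0] = (14 + (-6)) / -4 = 8/-4 = -2

-2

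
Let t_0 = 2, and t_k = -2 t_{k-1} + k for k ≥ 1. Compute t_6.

116

t_1 = -2(2) + 1 = -3
t_2 = -2(-3) + 2 = 8
t_3 = -2(8) + 3 = -13
t_4 = -2(-13) + 4 = 30
t_5 = -2(30) + 5 = -55
t_6 = -2(-55) + 6 = 116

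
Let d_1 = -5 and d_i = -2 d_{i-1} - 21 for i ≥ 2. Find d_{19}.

The fixed point is -21/(1 + 2) = -7, so d_i + 7 = -2(d_{i-1} + 7).
Hence d_i = 2·(-2)^{i-1} - 7.
d_{19} = 2·(-2)^{18} - 7 = 2·262144 - 7 = 524281.

524281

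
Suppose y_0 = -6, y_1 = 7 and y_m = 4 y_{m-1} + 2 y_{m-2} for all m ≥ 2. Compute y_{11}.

11887328

y_2 = 4*7 + 2*(-6) = 16
y_3 = 4*16 + 2*7 = 78
y_4 = 4*78 + 2*16 = 344
y_5 = 4*344 + 2*78 = 1532
y_6 = 4*1532 + 2*344 = 6816
y_7 = 4*6816 + 2*1532 = 30328
y_8 = 4*30328 + 2*6816 = 134944
y_9 = 4*134944 + 2*30328 = 600432
y_{10} = 4*600432 + 2*134944 = 2671616
y_{11} = 4*2671616 + 2*600432 = 11887328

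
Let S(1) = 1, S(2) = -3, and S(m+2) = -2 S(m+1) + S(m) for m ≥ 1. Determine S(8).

-577

S(3) = -2(-3) + 1 = 7
S(4) = -2(7) + (-3) = -17
S(5) = -2(-17) + 7 = 41
S(6) = -2(41) + (-17) = -99
S(7) = -2(-99) + 41 = 239
S(8) = -2(239) + (-99) = -577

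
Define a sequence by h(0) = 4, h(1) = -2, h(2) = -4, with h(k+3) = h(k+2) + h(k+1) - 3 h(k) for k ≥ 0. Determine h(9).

h(3) = (-4) + (-2) - 3(4) = -18
h(4) = (-18) + (-4) - 3(-2) = -16
h(5) = (-16) + (-18) - 3(-4) = -22
h(6) = (-22) + (-16) - 3(-18) = 16
h(7) = 16 + (-22) - 3(-16) = 42
h(8) = 42 + 16 - 3(-22) = 124
h(9) = 124 + 42 - 3(16) = 118

118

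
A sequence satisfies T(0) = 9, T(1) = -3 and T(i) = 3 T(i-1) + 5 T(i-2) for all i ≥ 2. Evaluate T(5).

T(2) = 3*(-3) + 5*9 = 36
T(3) = 3*36 + 5*(-3) = 93
T(4) = 3*93 + 5*36 = 459
T(5) = 3*459 + 5*93 = 1842

1842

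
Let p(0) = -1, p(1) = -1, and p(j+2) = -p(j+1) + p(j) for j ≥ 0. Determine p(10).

p(2) = -(-1) + (-1) = 0
p(3) = -0 + (-1) = -1
p(4) = -(-1) + 0 = 1
p(5) = -1 + (-1) = -2
p(6) = -(-2) + 1 = 3
p(7) = -3 + (-2) = -5
p(8) = -(-5) + 3 = 8
p(9) = -8 + (-5) = -13
p(10) = -(-13) + 8 = 21

21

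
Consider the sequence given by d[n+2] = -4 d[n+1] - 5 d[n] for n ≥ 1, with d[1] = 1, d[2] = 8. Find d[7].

-557

d[3] = -4(8) - 5(1) = -37
d[4] = -4(-37) - 5(8) = 108
d[5] = -4(108) - 5(-37) = -247
d[6] = -4(-247) - 5(108) = 448
d[7] = -4(448) - 5(-247) = -557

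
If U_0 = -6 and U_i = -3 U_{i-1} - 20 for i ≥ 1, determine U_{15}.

The fixed point is -20/(1 + 3) = -5, so U_i + 5 = -3(U_{i-1} + 5).
Hence U_i = -1·(-3)^i - 5.
U_{15} = -1·(-3)^{15} - 5 = -1·-14348907 - 5 = 14348902.

14348902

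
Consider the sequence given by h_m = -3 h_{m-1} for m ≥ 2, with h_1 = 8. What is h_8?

h_2 = -3*8 = -24
h_3 = -3*(-24) = 72
h_4 = -3*72 = -216
h_5 = -3*(-216) = 648
h_6 = -3*648 = -1944
h_7 = -3*(-1944) = 5832
h_8 = -3*5832 = -17496

-17496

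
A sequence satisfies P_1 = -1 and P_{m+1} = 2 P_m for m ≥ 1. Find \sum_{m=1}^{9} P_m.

-511

P_2 = 2*(-1) = -2
P_3 = 2*(-2) = -4
P_4 = 2*(-4) = -8
P_5 = 2*(-8) = -16
P_6 = 2*(-16) = -32
P_7 = 2*(-32) = -64
P_8 = 2*(-64) = -128
P_9 = 2*(-128) = -256
Sum = (-1) + (-2) + (-4) + (-8) + (-16) + (-32) + (-64) + (-128) + (-256) = -511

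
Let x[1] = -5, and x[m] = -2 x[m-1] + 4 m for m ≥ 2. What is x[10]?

x[2] = -2*(-5) + 8 = 18
x[3] = -2*18 + 12 = -24
x[4] = -2*(-24) + 16 = 64
x[5] = -2*64 + 20 = -108
x[6] = -2*(-108) + 24 = 240
x[7] = -2*240 + 28 = -452
x[8] = -2*(-452) + 32 = 936
x[9] = -2*936 + 36 = -1836
x[10] = -2*(-1836) + 40 = 3712

3712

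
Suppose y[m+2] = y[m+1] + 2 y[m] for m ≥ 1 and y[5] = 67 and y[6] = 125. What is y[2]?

Rearranging, y[m-2] = (y[m] - y[m-1]) / 2.
y[4] = (125 - 67) / 2 = 58/2 = 29
y[3] = (67 - 29) / 2 = 38/2 = 19
y[2] = (29 - 19) / 2 = 10/2 = 5

5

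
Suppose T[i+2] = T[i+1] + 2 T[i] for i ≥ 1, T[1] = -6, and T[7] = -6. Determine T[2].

6

Let T[2] = w.
T[3] = -12 + w
T[4] = -12 + 3w
T[5] = -36 + 5w
T[6] = -60 + 11w
T[7] = -132 + 21w
So -132 + 21w = -6, giving w = 6.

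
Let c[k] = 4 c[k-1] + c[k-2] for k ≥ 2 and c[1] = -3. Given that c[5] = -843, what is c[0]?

Let c[0] = z.
c[2] = -12 + z
c[3] = -51 + 4z
c[4] = -216 + 17z
c[5] = -915 + 72z
So -915 + 72z = -843, giving z = 1.

1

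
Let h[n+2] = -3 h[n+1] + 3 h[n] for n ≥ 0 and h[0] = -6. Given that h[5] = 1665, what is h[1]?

Let h[1] = z.
h[2] = -18 - 3z
h[3] = 54 + 12z
h[4] = -216 - 45z
h[5] = 810 + 171z
So 810 + 171z = 1665, giving z = 5.

5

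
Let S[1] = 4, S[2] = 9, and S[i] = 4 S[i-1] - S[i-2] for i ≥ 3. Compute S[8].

S[3] = 4(9) - 4 = 32
S[4] = 4(32) - 9 = 119
S[5] = 4(119) - 32 = 444
S[6] = 4(444) - 119 = 1657
S[7] = 4(1657) - 444 = 6184
S[8] = 4(6184) - 1657 = 23079

23079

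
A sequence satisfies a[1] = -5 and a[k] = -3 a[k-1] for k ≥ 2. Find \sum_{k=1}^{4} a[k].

100

a[2] = -3(-5) = 15
a[3] = -3(15) = -45
a[4] = -3(-45) = 135
Sum = (-5) + 15 + (-45) + 135 = 100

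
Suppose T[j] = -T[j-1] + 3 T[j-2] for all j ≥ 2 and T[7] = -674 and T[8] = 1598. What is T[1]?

-2

Rearranging, T[j-2] = (T[j] + T[j-1]) / 3.
T[6] = (1598 + (-674)) / 3 = 924/3 = 308
T[5] = (-674 + 308) / 3 = -366/3 = -122
T[4] = (308 + (-122)) / 3 = 186/3 = 62
T[3] = (-122 + 62) / 3 = -60/3 = -20
T[2] = (62 + (-20)) / 3 = 42/3 = 14
T[1] = (-20 + 14) / 3 = -6/3 = -2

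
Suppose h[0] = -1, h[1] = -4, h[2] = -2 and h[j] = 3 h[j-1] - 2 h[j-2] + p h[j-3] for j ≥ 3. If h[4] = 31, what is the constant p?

-3

h[3] = 2 - p
h[4] = 10 - 7p
So 10 - 7p = 31, giving p = -3.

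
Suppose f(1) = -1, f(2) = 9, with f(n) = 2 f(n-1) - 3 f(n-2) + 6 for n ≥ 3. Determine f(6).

f(3) = 2(9) - 3(-1) + 6 = 27
f(4) = 2(27) - 3(9) + 6 = 33
f(5) = 2(33) - 3(27) + 6 = -9
f(6) = 2(-9) - 3(33) + 6 = -111

-111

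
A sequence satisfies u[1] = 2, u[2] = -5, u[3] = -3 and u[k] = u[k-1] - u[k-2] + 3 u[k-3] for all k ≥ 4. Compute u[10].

-49

u[4] = (-3) - (-5) + 3*2 = 8
u[5] = 8 - (-3) + 3*(-5) = -4
u[6] = (-4) - 8 + 3*(-3) = -21
u[7] = (-21) - (-4) + 3*8 = 7
u[8] = 7 - (-21) + 3*(-4) = 16
u[9] = 16 - 7 + 3*(-21) = -54
u[10] = (-54) - 16 + 3*7 = -49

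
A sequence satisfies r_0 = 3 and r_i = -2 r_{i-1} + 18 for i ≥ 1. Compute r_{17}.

The fixed point is 18/(1 + 2) = 6, so r_i - 6 = -2(r_{i-1} - 6).
Hence r_i = -3·(-2)^i + 6.
r_{17} = -3·(-2)^{17} + 6 = -3·-131072 + 6 = 393222.

393222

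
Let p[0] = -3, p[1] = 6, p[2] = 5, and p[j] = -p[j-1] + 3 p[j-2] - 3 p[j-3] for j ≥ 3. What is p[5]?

76

p[3] = -5 + 3(6) - 3(-3) = 22
p[4] = -22 + 3(5) - 3(6) = -25
p[5] = -(-25) + 3(22) - 3(5) = 76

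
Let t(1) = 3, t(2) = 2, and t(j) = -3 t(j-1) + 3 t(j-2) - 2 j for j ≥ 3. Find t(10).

27931

t(3) = -3(2) + 3(3) - 6 = -3
t(4) = -3(-3) + 3(2) - 8 = 7
t(5) = -3(7) + 3(-3) - 10 = -40
t(6) = -3(-40) + 3(7) - 12 = 129
t(7) = -3(129) + 3(-40) - 14 = -521
t(8) = -3(-521) + 3(129) - 16 = 1934
t(9) = -3(1934) + 3(-521) - 18 = -7383
t(10) = -3(-7383) + 3(1934) - 20 = 27931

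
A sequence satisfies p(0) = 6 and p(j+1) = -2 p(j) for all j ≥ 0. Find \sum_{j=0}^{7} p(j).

-510

p(1) = -2(6) = -12
p(2) = -2(-12) = 24
p(3) = -2(24) = -48
p(4) = -2(-48) = 96
p(5) = -2(96) = -192
p(6) = -2(-192) = 384
p(7) = -2(384) = -768
Sum = 6 + (-12) + 24 + (-48) + 96 + (-192) + 384 + (-768) = -510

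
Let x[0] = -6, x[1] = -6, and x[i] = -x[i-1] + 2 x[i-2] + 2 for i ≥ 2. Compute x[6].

x[2] = -(-6) + 2·(-6) + 2 = -4
x[3] = -(-4) + 2·(-6) + 2 = -6
x[4] = -(-6) + 2·(-4) + 2 = 0
x[5] = -0 + 2·(-6) + 2 = -10
x[6] = -(-10) + 2·0 + 2 = 12

12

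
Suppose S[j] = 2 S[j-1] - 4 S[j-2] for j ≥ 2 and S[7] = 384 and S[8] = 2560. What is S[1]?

Rearranging, S[j-2] = (S[j] - 2 S[j-1]) / -4.
S[6] = (2560 - 2*384) / -4 = 1792/-4 = -448
S[5] = (384 - 2*(-448)) / -4 = 1280/-4 = -320
S[4] = (-448 - 2*(-320)) / -4 = 192/-4 = -48
S[3] = (-320 - 2*(-48)) / -4 = -224/-4 = 56
S[2] = (-48 - 2*56) / -4 = -160/-4 = 40
S[1] = (56 - 2*40) / -4 = -24/-4 = 6

6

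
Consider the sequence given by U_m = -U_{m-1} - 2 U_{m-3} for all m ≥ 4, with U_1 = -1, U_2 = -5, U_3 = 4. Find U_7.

U_4 = -4 - 2(-1) = -2
U_5 = -(-2) - 2(-5) = 12
U_6 = -12 - 2(4) = -20
U_7 = -(-20) - 2(-2) = 24

24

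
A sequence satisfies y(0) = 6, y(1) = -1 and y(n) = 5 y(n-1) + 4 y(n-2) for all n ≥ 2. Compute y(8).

559731

y(2) = 5·(-1) + 4·6 = 19
y(3) = 5·19 + 4·(-1) = 91
y(4) = 5·91 + 4·19 = 531
y(5) = 5·531 + 4·91 = 3019
y(6) = 5·3019 + 4·531 = 17219
y(7) = 5·17219 + 4·3019 = 98171
y(8) = 5·98171 + 4·17219 = 559731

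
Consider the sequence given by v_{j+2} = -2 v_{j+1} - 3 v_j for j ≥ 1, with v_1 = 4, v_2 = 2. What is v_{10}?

v_3 = -2*2 - 3*4 = -16
v_4 = -2*(-16) - 3*2 = 26
v_5 = -2*26 - 3*(-16) = -4
v_6 = -2*(-4) - 3*26 = -70
v_7 = -2*(-70) - 3*(-4) = 152
v_8 = -2*152 - 3*(-70) = -94
v_9 = -2*(-94) - 3*152 = -268
v_{10} = -2*(-268) - 3*(-94) = 818

818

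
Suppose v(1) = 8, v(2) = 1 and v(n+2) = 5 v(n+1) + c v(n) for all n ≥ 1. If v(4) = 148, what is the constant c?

3

v(3) = 5 + 8c
v(4) = 25 + 41c
So 25 + 41c = 148, giving c = 3.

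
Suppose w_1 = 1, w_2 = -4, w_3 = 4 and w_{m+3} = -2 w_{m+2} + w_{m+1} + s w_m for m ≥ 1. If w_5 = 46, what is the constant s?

-3

w_4 = -12 + s
w_5 = 28 - 6s
So 28 - 6s = 46, giving s = -3.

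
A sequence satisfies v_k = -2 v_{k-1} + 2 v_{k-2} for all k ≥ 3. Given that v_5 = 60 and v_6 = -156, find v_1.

9

Rearranging, v_{k-2} = (v_k + 2 v_{k-1}) / 2.
v_4 = (-156 + 2(60)) / 2 = -36/2 = -18
v_3 = (60 + 2(-18)) / 2 = 24/2 = 12
v_2 = (-18 + 2(12)) / 2 = 6/2 = 3
v_1 = (12 + 2(3)) / 2 = 18/2 = 9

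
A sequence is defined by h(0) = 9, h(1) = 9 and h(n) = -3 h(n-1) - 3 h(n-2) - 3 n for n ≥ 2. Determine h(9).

h(2) = -3(9) - 3(9) - 6 = -60
h(3) = -3(-60) - 3(9) - 9 = 144
h(4) = -3(144) - 3(-60) - 12 = -264
h(5) = -3(-264) - 3(144) - 15 = 345
h(6) = -3(345) - 3(-264) - 18 = -261
h(7) = -3(-261) - 3(345) - 21 = -273
h(8) = -3(-273) - 3(-261) - 24 = 1578
h(9) = -3(1578) - 3(-273) - 27 = -3942

-3942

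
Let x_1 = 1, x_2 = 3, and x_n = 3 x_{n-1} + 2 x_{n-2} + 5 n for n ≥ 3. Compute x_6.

1405

x_3 = 3*3 + 2*1 + 15 = 26
x_4 = 3*26 + 2*3 + 20 = 104
x_5 = 3*104 + 2*26 + 25 = 389
x_6 = 3*389 + 2*104 + 30 = 1405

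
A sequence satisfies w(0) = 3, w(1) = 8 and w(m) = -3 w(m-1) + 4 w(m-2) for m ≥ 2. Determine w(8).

w(2) = -3*8 + 4*3 = -12
w(3) = -3*(-12) + 4*8 = 68
w(4) = -3*68 + 4*(-12) = -252
w(5) = -3*(-252) + 4*68 = 1028
w(6) = -3*1028 + 4*(-252) = -4092
w(7) = -3*(-4092) + 4*1028 = 16388
w(8) = -3*16388 + 4*(-4092) = -65532

-65532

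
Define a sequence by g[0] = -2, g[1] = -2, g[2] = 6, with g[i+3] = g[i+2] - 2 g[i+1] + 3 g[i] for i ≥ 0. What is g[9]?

g[3] = 6 - 2·(-2) + 3·(-2) = 4
g[4] = 4 - 2·6 + 3·(-2) = -14
g[5] = (-14) - 2·4 + 3·6 = -4
g[6] = (-4) - 2·(-14) + 3·4 = 36
g[7] = 36 - 2·(-4) + 3·(-14) = 2
g[8] = 2 - 2·36 + 3·(-4) = -82
g[9] = (-82) - 2·2 + 3·36 = 22

22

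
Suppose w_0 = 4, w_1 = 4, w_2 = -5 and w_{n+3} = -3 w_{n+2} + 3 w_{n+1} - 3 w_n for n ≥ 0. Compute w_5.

w_3 = -3(-5) + 3(4) - 3(4) = 15
w_4 = -3(15) + 3(-5) - 3(4) = -72
w_5 = -3(-72) + 3(15) - 3(-5) = 276

276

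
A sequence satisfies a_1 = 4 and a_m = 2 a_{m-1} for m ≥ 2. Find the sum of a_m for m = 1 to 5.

124

a_2 = 2*4 = 8
a_3 = 2*8 = 16
a_4 = 2*16 = 32
a_5 = 2*32 = 64
Sum = 4 + 8 + 16 + 32 + 64 = 124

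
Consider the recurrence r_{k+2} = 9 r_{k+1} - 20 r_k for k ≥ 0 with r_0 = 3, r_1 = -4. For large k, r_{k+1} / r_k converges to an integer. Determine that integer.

5

The characteristic equation is r^2 - 9r + 20 = 0, which factors as (r - 5)(r - 4) = 0.
So the roots are 5 and 4. Since |5| > |4| and the coefficient of 5^k is non-zero, the ratio tends to 5.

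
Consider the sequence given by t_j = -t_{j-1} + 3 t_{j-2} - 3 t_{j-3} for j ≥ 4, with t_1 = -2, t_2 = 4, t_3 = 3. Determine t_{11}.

-6633

t_4 = -3 + 3(4) - 3(-2) = 15
t_5 = -15 + 3(3) - 3(4) = -18
t_6 = -(-18) + 3(15) - 3(3) = 54
t_7 = -54 + 3(-18) - 3(15) = -153
t_8 = -(-153) + 3(54) - 3(-18) = 369
t_9 = -369 + 3(-153) - 3(54) = -990
t_{10} = -(-990) + 3(369) - 3(-153) = 2556
t_{11} = -2556 + 3(-990) - 3(369) = -6633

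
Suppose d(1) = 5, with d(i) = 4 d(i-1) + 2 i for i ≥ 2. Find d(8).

107400

d(2) = 4*5 + 4 = 24
d(3) = 4*24 + 6 = 102
d(4) = 4*102 + 8 = 416
d(5) = 4*416 + 10 = 1674
d(6) = 4*1674 + 12 = 6708
d(7) = 4*6708 + 14 = 26846
d(8) = 4*26846 + 16 = 107400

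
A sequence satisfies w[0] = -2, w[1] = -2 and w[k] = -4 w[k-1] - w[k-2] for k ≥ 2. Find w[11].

-1432070

w[2] = -4*(-2) - (-2) = 10
w[3] = -4*10 - (-2) = -38
w[4] = -4*(-38) - 10 = 142
w[5] = -4*142 - (-38) = -530
w[6] = -4*(-530) - 142 = 1978
w[7] = -4*1978 - (-530) = -7382
w[8] = -4*(-7382) - 1978 = 27550
w[9] = -4*27550 - (-7382) = -102818
w[10] = -4*(-102818) - 27550 = 383722
w[11] = -4*383722 - (-102818) = -1432070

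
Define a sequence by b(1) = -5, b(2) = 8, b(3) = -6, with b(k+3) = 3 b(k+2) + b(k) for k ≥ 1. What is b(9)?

b(4) = 3*(-6) + (-5) = -23
b(5) = 3*(-23) + 8 = -61
b(6) = 3*(-61) + (-6) = -189
b(7) = 3*(-189) + (-23) = -590
b(8) = 3*(-590) + (-61) = -1831
b(9) = 3*(-1831) + (-189) = -5682

-5682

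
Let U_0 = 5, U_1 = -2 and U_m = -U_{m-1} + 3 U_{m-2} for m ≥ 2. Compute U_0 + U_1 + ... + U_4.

U_2 = -(-2) + 3*5 = 17
U_3 = -17 + 3*(-2) = -23
U_4 = -(-23) + 3*17 = 74
Sum = 5 + (-2) + 17 + (-23) + 74 = 71

71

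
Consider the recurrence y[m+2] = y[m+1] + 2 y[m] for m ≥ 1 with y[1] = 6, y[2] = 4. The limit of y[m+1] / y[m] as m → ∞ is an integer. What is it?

2

The characteristic equation is r^2 - r - 2 = 0, which factors as (r - 2)(r + 1) = 0.
So the roots are 2 and -1. Since |2| > |-1| and the coefficient of 2^m is non-zero, the ratio tends to 2.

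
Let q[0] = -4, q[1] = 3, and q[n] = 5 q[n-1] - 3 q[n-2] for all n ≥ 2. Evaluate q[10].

3492297

q[2] = 5(3) - 3(-4) = 27
q[3] = 5(27) - 3(3) = 126
q[4] = 5(126) - 3(27) = 549
q[5] = 5(549) - 3(126) = 2367
q[6] = 5(2367) - 3(549) = 10188
q[7] = 5(10188) - 3(2367) = 43839
q[8] = 5(43839) - 3(10188) = 188631
q[9] = 5(188631) - 3(43839) = 811638
q[10] = 5(811638) - 3(188631) = 3492297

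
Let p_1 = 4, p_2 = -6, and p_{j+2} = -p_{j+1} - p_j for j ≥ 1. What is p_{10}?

4

p_3 = -(-6) - 4 = 2
p_4 = -2 - (-6) = 4
p_5 = -4 - 2 = -6
p_6 = -(-6) - 4 = 2
p_7 = -2 - (-6) = 4
p_8 = -4 - 2 = -6
p_9 = -(-6) - 4 = 2
p_{10} = -2 - (-6) = 4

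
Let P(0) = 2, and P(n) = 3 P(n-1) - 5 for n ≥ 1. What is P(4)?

-38

P(1) = 3·2 - 5 = 1
P(2) = 3·1 - 5 = -2
P(3) = 3·(-2) - 5 = -11
P(4) = 3·(-11) - 5 = -38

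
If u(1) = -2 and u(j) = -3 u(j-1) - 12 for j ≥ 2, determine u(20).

The fixed point is -12/(1 + 3) = -3, so u(j) + 3 = -3(u(j-1) + 3).
Hence u(j) = 1·(-3)^{j-1} - 3.
u(20) = 1·(-3)^{19} - 3 = 1·-1162261467 - 3 = -1162261470.

-1162261470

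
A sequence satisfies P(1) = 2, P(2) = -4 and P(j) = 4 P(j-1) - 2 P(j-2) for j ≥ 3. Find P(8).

P(3) = 4*(-4) - 2*2 = -20
P(4) = 4*(-20) - 2*(-4) = -72
P(5) = 4*(-72) - 2*(-20) = -248
P(6) = 4*(-248) - 2*(-72) = -848
P(7) = 4*(-848) - 2*(-248) = -2896
P(8) = 4*(-2896) - 2*(-848) = -9888

-9888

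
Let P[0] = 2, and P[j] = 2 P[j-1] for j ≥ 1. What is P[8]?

P[1] = 2(2) = 4
P[2] = 2(4) = 8
P[3] = 2(8) = 16
P[4] = 2(16) = 32
P[5] = 2(32) = 64
P[6] = 2(64) = 128
P[7] = 2(128) = 256
P[8] = 2(256) = 512

512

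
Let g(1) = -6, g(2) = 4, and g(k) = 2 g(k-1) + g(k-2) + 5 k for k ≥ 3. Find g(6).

404

g(3) = 2·4 + (-6) + 15 = 17
g(4) = 2·17 + 4 + 20 = 58
g(5) = 2·58 + 17 + 25 = 158
g(6) = 2·158 + 58 + 30 = 404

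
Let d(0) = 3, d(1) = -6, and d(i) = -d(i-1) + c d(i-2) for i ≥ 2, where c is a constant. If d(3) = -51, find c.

5

d(2) = 6 + 3c
d(3) = -6 - 9c
So -6 - 9c = -51, giving c = 5.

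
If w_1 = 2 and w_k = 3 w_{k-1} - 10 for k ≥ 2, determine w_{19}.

-1162261462

The fixed point is -10/(1 - 3) = 5, so w_k - 5 = 3(w_{k-1} - 5).
Hence w_k = -3·3^{k-1} + 5.
w_{19} = -3·3^{18} + 5 = -3·387420489 + 5 = -1162261462.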